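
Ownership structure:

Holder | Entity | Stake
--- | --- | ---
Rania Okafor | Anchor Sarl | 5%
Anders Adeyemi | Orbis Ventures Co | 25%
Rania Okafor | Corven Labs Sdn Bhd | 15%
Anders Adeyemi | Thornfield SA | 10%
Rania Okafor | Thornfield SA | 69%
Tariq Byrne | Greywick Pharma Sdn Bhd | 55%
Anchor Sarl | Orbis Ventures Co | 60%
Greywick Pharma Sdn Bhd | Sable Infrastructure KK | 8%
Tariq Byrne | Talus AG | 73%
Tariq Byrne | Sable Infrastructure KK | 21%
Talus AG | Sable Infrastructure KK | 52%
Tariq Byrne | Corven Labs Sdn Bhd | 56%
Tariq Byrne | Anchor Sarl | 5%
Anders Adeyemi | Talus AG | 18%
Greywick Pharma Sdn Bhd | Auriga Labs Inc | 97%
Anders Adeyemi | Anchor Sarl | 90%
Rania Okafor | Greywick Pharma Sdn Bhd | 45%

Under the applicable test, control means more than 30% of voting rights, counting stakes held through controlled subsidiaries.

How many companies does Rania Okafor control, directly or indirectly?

Rania holds 45% of Greywick, so Rania controls Greywick.
Greywick holds 97% of Auriga, so Rania controls Auriga.
Rania holds 69% of Thornfield, so Rania controls Thornfield.
No other company's threshold is met.
Rania controls 3 companies.

3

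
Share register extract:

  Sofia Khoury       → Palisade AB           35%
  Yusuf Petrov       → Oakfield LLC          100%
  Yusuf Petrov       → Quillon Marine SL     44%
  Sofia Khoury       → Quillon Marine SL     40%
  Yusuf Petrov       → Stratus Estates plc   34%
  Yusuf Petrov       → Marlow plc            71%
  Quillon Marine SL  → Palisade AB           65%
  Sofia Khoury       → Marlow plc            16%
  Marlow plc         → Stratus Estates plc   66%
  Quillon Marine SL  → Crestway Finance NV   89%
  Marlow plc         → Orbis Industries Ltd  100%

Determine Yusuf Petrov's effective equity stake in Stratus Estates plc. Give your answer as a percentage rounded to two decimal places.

Yusuf reaches Stratus along 2 paths.
Direct stake: 34% = 34%.
Via Marlow: 71% × 66% = 46.86%.
Total: 34% + 46.86% = 80.86%.

80.86%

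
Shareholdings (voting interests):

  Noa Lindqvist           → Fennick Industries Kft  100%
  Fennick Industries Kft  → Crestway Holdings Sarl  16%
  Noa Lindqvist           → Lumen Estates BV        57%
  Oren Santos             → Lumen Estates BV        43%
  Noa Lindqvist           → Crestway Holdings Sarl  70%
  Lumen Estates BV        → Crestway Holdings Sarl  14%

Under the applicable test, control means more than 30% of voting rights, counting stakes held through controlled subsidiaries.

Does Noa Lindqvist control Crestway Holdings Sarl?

Yes

Noa holds 57% of Lumen, so Noa controls Lumen.
Noa holds 100% of Fennick, so Noa controls Fennick.
Fennick and Lumen and Noa together hold 16% + 14% + 70% = 100% of Crestway, so Noa controls Crestway.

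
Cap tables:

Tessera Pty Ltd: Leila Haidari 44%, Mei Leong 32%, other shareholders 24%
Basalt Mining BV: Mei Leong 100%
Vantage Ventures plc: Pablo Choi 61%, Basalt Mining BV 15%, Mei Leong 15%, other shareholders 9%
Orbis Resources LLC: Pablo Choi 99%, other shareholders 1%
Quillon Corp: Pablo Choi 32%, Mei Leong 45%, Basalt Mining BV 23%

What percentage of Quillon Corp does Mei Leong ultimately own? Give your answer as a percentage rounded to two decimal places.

Mei reaches Quillon along 2 paths.
Direct stake: 45% = 45%.
Via Basalt: 100% × 23% = 23%.
Total: 45% + 23% = 68%.
Rounded: 68.00%.

68.00%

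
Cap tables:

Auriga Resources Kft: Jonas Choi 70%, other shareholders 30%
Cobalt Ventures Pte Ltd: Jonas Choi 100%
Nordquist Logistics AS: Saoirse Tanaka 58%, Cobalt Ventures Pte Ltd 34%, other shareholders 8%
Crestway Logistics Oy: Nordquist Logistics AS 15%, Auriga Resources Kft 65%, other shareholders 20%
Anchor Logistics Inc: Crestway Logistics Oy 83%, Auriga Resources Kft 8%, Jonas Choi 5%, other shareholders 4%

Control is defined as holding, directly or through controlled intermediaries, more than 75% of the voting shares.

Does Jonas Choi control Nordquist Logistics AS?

Jonas holds 100% of Cobalt, so Jonas controls Cobalt.
In Nordquist, Jonas's side holds only 34%, not > 75%.
So Jonas does not control Nordquist.

No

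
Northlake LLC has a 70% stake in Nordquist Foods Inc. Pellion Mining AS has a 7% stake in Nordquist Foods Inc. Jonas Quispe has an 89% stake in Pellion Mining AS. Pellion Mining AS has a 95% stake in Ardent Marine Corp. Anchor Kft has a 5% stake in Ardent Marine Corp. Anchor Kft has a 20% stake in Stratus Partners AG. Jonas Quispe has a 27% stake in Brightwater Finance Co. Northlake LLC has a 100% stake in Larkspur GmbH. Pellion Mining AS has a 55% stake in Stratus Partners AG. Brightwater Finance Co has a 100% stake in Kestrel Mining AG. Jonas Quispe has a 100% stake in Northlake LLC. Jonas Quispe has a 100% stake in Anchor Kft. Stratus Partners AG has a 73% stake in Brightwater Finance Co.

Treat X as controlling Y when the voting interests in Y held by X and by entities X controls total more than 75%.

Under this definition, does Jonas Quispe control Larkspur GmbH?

Yes

Jonas holds 100% of Northlake, so Jonas controls Northlake.
Northlake holds 100% of Larkspur, so Jonas controls Larkspur.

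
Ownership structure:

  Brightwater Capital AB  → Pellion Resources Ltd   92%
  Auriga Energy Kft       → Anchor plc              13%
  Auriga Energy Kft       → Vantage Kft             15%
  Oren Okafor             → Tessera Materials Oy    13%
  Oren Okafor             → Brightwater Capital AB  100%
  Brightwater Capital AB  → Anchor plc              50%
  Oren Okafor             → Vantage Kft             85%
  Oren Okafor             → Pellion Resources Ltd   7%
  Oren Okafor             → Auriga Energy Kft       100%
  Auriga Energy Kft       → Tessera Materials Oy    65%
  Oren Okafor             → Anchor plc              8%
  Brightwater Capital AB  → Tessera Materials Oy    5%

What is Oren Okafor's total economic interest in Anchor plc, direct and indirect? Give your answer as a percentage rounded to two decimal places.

71.00%

Oren reaches Anchor along 3 paths.
Via Auriga: 100% × 13% = 13%.
Via Brightwater: 100% × 50% = 50%.
Direct stake: 8% = 8%.
Total: 13% + 50% + 8% = 71%.
Rounded: 71.00%.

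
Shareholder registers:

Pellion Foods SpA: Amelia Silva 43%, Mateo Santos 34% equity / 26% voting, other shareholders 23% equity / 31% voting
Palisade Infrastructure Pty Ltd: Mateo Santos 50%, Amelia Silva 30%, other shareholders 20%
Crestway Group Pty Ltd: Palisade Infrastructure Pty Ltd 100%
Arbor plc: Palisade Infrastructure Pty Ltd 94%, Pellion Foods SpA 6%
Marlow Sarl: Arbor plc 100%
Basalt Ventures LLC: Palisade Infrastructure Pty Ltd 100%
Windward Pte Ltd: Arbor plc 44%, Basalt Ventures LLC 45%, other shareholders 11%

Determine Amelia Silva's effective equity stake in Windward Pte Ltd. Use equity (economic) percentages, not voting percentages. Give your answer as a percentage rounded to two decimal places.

27.04%

Amelia reaches Windward along 3 paths.
Via Palisade → Arbor: 30% × 94% × 44% = 12.408%.
Via Pellion → Arbor: 43% × 6% × 44% = 1.1352%.
Via Palisade → Basalt: 30% × 100% × 45% = 13.5%.
Total: 12.408% + 1.1352% + 13.5% = 27.0432%.
Rounded: 27.04%.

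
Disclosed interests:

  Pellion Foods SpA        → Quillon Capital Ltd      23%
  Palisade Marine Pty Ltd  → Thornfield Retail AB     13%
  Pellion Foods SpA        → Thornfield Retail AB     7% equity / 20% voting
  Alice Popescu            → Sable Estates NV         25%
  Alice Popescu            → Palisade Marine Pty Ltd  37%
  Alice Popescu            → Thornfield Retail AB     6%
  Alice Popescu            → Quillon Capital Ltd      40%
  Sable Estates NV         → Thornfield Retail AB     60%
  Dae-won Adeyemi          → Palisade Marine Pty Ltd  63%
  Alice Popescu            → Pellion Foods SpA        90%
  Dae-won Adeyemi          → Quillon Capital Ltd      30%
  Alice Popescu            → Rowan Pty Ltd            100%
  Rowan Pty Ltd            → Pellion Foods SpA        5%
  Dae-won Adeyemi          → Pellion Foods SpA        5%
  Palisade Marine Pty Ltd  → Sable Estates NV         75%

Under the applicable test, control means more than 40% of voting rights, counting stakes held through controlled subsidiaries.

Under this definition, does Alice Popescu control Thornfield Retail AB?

No

Alice holds 100% of Rowan, so Alice controls Rowan.
Rowan and Alice together hold 5% + 90% = 95% of Pellion, so Alice controls Pellion.
Pellion and Alice together hold 23% + 40% = 63% of Quillon, so Alice controls Quillon.
In Thornfield, Alice's side holds only 6% + 20% = 26%, not > 40%.
So Alice does not control Thornfield.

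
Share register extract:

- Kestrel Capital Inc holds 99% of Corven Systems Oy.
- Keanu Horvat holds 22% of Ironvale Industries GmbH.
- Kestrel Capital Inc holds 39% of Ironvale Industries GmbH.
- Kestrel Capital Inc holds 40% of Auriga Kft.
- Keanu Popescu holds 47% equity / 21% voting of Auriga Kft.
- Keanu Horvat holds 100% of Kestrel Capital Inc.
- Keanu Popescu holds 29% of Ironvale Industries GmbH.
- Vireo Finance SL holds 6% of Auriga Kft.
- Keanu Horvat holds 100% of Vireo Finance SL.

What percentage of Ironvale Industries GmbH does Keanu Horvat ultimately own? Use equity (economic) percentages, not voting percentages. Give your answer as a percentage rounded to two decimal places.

Keanu Horvat reaches Ironvale along 2 paths.
Via Kestrel: 100% × 39% = 39%.
Direct stake: 22% = 22%.
Total: 39% + 22% = 61%.
Rounded: 61.00%.

61.00%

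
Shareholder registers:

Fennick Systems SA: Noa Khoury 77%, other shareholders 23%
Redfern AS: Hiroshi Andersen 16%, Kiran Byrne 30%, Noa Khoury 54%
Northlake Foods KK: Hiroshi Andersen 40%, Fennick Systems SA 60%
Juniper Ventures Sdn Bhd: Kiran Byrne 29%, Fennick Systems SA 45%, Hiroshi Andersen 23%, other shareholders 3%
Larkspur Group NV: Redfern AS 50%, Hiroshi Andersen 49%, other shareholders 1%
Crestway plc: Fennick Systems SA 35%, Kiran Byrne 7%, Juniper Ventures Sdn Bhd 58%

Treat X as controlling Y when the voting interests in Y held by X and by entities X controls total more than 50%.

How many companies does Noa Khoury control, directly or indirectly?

3

Noa holds 77% of Fennick, so Noa controls Fennick.
Noa holds 54% of Redfern, so Noa controls Redfern.
Fennick holds 60% of Northlake, so Noa controls Northlake.
No other company's threshold is met.
Noa controls 3 companies.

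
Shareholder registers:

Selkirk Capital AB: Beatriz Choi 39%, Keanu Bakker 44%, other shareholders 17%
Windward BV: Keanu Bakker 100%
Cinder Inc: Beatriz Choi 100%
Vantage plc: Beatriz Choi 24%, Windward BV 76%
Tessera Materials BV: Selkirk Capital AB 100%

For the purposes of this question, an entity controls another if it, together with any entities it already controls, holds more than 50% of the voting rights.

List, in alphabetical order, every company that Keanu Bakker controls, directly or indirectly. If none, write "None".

Vantage plc, Windward BV

Keanu holds 100% of Windward, so Keanu controls Windward.
Windward holds 76% of Vantage, so Keanu controls Vantage.
No other company's threshold is met.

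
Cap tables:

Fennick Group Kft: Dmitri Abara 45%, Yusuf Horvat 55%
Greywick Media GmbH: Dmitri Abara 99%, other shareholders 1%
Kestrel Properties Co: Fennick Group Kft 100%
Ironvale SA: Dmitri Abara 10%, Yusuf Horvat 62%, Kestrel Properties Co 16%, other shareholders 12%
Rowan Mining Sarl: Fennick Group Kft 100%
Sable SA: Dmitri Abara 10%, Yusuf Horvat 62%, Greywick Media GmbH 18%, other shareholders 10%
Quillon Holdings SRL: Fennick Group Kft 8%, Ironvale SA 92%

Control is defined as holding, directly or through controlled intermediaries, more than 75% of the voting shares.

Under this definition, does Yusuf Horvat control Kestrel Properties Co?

No

Yusuf's largest direct stake is 62% in Ironvale, which does not meet the threshold, so Yusuf controls no company.
Neither Yusuf nor any entity Yusuf controls holds any voting interest in Kestrel.
So Yusuf does not control Kestrel.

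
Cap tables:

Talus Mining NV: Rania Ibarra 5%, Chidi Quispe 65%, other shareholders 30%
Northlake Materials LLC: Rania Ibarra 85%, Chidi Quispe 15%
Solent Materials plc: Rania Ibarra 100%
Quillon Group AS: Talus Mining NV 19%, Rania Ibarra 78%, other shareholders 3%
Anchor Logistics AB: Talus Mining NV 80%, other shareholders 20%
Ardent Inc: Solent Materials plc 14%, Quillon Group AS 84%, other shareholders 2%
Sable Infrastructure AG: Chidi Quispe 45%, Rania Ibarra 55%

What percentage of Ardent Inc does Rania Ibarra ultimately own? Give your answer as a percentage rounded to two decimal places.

Rania reaches Ardent along 3 paths.
Via Solent: 100% × 14% = 14%.
Via Talus → Quillon: 5% × 19% × 84% = 0.798%.
Via Quillon: 78% × 84% = 65.52%.
Total: 14% + 0.798% + 65.52% = 80.318%.
Rounded: 80.32%.

80.32%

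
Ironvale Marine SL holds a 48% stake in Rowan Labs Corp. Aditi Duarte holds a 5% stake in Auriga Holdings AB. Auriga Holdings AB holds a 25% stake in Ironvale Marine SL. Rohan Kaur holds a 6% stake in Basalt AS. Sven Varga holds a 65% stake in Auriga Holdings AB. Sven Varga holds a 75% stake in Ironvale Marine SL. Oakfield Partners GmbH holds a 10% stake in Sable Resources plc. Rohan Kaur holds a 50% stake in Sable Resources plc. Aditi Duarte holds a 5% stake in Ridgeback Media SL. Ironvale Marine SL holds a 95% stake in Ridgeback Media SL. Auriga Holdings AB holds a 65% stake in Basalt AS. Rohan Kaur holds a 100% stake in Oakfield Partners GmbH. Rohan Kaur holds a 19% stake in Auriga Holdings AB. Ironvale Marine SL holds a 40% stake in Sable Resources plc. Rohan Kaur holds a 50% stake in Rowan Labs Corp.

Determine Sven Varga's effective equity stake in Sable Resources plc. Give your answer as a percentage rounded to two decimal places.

36.50%

Sven reaches Sable along 2 paths.
Via Auriga → Ironvale: 65% × 25% × 40% = 6.5%.
Via Ironvale: 75% × 40% = 30%.
Total: 6.5% + 30% = 36.5%.
Rounded: 36.50%.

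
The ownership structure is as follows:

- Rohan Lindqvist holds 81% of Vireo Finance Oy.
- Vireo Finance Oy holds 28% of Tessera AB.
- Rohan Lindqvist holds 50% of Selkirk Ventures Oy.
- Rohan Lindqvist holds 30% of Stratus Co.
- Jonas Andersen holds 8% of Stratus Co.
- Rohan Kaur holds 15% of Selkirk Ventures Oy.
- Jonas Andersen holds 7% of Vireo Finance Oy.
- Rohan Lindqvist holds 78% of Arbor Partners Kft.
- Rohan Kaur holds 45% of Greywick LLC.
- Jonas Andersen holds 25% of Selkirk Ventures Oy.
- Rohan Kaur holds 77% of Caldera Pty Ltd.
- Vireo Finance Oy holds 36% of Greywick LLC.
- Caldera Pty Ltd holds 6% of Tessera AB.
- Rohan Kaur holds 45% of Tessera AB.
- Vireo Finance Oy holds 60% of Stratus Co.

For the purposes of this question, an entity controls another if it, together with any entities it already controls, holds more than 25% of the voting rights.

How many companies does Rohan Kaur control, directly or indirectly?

Rohan Kaur holds 77% of Caldera, so Rohan Kaur controls Caldera.
Caldera and Rohan Kaur together hold 6% + 45% = 51% of Tessera, so Rohan Kaur controls Tessera.
Rohan Kaur holds 45% of Greywick, so Rohan Kaur controls Greywick.
No other company's threshold is met.
Rohan Kaur controls 3 companies.

3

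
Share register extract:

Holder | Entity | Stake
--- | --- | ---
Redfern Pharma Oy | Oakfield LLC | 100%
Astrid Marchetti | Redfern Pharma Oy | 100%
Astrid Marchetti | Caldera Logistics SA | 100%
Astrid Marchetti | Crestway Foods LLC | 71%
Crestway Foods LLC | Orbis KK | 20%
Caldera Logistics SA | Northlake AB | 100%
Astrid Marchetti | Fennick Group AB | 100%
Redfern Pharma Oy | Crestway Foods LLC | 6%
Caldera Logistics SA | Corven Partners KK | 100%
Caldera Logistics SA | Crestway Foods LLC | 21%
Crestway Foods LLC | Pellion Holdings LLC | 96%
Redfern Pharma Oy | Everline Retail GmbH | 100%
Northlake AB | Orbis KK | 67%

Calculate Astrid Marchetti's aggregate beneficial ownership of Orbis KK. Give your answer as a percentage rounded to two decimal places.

Astrid reaches Orbis along 4 paths.
Via Caldera → Northlake: 100% × 100% × 67% = 67%.
Via Crestway: 71% × 20% = 14.2%.
Via Caldera → Crestway: 100% × 21% × 20% = 4.2%.
Via Redfern → Crestway: 100% × 6% × 20% = 1.2%.
Total: 67% + 14.2% + 4.2% + 1.2% = 86.6%.
Rounded: 86.60%.

86.60%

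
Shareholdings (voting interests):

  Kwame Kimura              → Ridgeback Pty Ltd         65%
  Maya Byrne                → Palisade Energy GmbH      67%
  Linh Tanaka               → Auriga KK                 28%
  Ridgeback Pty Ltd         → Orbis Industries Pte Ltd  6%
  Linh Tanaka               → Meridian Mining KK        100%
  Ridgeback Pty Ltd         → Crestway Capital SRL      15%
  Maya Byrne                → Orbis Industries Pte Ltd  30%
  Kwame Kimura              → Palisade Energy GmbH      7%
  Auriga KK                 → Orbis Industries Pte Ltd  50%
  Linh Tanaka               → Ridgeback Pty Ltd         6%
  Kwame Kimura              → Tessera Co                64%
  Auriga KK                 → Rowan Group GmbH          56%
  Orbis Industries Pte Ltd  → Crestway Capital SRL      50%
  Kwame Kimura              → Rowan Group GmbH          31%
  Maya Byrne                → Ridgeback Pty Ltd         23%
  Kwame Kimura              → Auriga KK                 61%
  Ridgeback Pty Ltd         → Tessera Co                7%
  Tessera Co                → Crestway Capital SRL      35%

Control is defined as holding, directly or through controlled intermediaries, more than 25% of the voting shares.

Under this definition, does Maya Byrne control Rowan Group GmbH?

Maya holds 67% of Palisade, so Maya controls Palisade.
Maya holds 30% of Orbis, so Maya controls Orbis.
Orbis holds 50% of Crestway, so Maya controls Crestway.
Neither Maya nor any entity Maya controls holds any voting interest in Rowan.
So Maya does not control Rowan.

No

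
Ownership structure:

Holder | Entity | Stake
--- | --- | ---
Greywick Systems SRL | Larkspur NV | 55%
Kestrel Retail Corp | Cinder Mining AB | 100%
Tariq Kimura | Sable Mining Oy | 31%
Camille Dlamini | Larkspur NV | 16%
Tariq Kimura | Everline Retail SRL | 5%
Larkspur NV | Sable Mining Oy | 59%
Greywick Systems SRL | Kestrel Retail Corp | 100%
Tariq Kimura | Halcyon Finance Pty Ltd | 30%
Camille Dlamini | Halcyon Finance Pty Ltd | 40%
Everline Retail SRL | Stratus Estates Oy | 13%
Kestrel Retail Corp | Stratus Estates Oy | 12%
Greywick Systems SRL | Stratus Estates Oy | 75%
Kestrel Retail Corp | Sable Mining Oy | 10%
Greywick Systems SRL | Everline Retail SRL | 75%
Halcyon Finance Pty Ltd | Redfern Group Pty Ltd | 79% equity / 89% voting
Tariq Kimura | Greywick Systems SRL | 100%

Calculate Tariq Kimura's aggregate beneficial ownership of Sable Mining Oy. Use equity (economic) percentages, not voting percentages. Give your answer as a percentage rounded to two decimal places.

Tariq reaches Sable along 3 paths.
Direct stake: 31% = 31%.
Via Greywick → Kestrel: 100% × 100% × 10% = 10%.
Via Greywick → Larkspur: 100% × 55% × 59% = 32.45%.
Total: 31% + 10% + 32.45% = 73.45%.

73.45%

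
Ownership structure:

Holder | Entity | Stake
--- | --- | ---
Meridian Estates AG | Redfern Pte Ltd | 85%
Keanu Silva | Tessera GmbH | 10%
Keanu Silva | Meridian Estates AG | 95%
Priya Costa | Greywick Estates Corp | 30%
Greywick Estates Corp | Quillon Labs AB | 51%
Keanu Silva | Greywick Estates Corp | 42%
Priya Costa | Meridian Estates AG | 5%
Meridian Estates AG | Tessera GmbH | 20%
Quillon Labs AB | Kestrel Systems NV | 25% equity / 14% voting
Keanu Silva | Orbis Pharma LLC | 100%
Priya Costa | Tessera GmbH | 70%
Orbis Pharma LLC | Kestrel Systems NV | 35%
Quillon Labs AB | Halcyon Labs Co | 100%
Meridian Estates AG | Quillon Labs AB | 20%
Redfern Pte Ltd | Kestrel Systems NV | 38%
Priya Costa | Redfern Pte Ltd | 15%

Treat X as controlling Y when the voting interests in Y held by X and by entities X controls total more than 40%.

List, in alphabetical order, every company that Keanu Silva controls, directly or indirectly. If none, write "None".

Keanu holds 42% of Greywick, so Keanu controls Greywick.
Keanu holds 95% of Meridian, so Keanu controls Meridian.
Meridian holds 85% of Redfern, so Keanu controls Redfern.
Keanu holds 100% of Orbis, so Keanu controls Orbis.
Meridian and Greywick together hold 20% + 51% = 71% of Quillon, so Keanu controls Quillon.
Quillon holds 100% of Halcyon, so Keanu controls Halcyon.
Quillon and Redfern and Orbis together hold 14% + 38% + 35% = 87% of Kestrel, so Keanu controls Kestrel.
No other company's threshold is met.

Greywick Estates Corp, Halcyon Labs Co, Kestrel Systems NV, Meridian Estates AG, Orbis Pharma LLC, Quillon Labs AB, Redfern Pte Ltd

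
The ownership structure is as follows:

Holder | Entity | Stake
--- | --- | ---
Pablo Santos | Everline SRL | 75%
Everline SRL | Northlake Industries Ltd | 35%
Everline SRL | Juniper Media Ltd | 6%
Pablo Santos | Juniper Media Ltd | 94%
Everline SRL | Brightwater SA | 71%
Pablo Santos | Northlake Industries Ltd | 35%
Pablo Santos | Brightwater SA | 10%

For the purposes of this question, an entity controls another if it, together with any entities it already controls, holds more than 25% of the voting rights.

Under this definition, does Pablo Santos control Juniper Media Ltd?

Pablo holds 75% of Everline, so Pablo controls Everline.
Everline and Pablo together hold 6% + 94% = 100% of Juniper, so Pablo controls Juniper.

Yes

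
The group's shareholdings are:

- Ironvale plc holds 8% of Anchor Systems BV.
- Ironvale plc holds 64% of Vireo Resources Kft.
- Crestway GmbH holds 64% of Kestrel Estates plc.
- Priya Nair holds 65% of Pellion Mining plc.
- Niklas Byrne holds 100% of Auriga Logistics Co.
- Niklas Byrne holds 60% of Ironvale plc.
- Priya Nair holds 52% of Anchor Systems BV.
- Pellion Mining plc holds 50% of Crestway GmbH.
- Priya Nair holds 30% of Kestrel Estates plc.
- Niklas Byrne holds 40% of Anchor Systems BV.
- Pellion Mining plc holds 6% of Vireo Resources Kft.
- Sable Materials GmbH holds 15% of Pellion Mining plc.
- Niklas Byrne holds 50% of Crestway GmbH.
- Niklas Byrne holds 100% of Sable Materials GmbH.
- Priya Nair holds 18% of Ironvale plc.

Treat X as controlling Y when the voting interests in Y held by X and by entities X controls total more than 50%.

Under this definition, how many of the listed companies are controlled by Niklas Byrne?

4

Niklas holds 60% of Ironvale, so Niklas controls Ironvale.
Niklas holds 100% of Sable, so Niklas controls Sable.
Niklas holds 100% of Auriga, so Niklas controls Auriga.
Ironvale holds 64% of Vireo, so Niklas controls Vireo.
No other company's threshold is met.
Niklas controls 4 companies.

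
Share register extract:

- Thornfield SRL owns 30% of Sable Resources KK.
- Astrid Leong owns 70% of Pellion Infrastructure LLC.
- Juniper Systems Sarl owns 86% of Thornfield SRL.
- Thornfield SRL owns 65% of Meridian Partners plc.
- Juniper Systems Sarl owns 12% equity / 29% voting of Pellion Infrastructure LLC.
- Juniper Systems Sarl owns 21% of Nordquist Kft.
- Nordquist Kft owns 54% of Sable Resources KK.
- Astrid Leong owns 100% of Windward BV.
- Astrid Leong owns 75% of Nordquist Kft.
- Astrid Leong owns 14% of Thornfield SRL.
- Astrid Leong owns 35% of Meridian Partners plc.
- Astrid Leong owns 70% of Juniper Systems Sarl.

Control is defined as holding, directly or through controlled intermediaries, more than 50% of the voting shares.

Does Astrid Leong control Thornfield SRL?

Astrid holds 70% of Juniper, so Astrid controls Juniper.
Juniper and Astrid together hold 86% + 14% = 100% of Thornfield, so Astrid controls Thornfield.

Yes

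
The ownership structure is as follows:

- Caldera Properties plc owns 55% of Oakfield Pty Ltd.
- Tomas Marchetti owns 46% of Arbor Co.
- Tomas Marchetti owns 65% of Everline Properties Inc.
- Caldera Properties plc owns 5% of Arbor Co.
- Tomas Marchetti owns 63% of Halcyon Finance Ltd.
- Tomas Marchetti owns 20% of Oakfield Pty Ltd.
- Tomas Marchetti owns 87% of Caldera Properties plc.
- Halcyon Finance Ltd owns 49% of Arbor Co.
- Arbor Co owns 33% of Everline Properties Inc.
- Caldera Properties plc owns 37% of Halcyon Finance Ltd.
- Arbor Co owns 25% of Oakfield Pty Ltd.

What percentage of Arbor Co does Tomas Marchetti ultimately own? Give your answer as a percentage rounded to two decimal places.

96.99%

Tomas reaches Arbor along 4 paths.
Via Caldera → Halcyon: 87% × 37% × 49% = 15.7731%.
Via Halcyon: 63% × 49% = 30.87%.
Direct stake: 46% = 46%.
Via Caldera: 87% × 5% = 4.35%.
Total: 15.7731% + 30.87% + 46% + 4.35% = 96.9931%.
Rounded: 96.99%.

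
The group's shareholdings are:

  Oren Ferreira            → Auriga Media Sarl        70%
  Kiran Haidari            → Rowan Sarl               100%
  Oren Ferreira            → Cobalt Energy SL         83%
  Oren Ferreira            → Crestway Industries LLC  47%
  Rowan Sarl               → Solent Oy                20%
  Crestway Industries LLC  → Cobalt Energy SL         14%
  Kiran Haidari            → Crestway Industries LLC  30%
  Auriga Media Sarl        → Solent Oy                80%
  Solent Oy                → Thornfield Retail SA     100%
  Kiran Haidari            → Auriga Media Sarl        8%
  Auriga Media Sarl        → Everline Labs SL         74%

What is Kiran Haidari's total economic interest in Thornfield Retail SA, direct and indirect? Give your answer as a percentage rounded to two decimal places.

26.40%

Kiran reaches Thornfield along 2 paths.
Via Rowan → Solent: 100% × 20% × 100% = 20%.
Via Auriga → Solent: 8% × 80% × 100% = 6.4%.
Total: 20% + 6.4% = 26.4%.
Rounded: 26.40%.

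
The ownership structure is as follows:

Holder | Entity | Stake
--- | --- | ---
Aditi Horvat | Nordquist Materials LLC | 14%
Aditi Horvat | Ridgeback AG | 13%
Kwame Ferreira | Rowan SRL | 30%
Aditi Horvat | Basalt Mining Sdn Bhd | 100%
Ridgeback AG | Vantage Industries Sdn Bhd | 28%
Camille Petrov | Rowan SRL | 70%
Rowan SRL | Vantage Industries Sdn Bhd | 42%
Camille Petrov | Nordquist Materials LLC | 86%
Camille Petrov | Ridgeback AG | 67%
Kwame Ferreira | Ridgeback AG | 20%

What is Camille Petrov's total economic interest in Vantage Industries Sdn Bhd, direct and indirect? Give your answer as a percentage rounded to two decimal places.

Camille reaches Vantage along 2 paths.
Via Rowan: 70% × 42% = 29.4%.
Via Ridgeback: 67% × 28% = 18.76%.
Total: 29.4% + 18.76% = 48.16%.

48.16%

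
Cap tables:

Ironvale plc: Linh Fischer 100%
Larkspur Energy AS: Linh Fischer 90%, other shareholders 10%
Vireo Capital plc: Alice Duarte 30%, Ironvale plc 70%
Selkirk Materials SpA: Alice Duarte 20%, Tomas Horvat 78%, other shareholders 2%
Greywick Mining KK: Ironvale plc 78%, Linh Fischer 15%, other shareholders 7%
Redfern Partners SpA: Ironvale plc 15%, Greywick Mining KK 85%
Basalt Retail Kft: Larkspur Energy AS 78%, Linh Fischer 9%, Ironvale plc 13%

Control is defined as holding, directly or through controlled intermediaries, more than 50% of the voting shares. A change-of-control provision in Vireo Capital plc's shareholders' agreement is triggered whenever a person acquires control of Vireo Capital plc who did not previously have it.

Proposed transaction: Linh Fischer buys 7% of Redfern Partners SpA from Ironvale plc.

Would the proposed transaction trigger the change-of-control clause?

No

The purchase adds only to Linh's holdings (Ironvale's stake shrinks), so Linh is the only person who could newly come to control Vireo.
Linh holds 100% of Ironvale, so Linh controls Ironvale.
Ironvale holds 70% of Vireo, so Linh controls Vireo.
So Linh already controls Vireo before the transaction.
After the purchase, Linh holds 7% of Redfern directly, and Ironvale's stake falls to 8%.
Linh controlled Vireo already, so this is not a new person acquiring control; every other person's position is unchanged or reduced.
No new person acquires control, so the clause is not triggered.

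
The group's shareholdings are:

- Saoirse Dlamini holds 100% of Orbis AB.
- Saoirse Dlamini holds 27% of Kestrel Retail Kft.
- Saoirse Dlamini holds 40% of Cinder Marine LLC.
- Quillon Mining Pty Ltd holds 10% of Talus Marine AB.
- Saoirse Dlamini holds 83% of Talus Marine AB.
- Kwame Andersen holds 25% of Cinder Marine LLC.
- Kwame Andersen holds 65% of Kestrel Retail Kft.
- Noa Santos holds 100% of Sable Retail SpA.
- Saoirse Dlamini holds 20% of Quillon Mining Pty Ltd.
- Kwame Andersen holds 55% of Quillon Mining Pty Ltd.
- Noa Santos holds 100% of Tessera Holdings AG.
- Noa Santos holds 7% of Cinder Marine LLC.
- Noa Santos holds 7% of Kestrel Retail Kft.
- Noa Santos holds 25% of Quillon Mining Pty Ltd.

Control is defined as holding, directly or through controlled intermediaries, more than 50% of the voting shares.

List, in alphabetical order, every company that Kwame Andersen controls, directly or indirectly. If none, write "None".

Kestrel Retail Kft, Quillon Mining Pty Ltd

Kwame holds 55% of Quillon, so Kwame controls Quillon.
Kwame holds 65% of Kestrel, so Kwame controls Kestrel.
No other company's threshold is met.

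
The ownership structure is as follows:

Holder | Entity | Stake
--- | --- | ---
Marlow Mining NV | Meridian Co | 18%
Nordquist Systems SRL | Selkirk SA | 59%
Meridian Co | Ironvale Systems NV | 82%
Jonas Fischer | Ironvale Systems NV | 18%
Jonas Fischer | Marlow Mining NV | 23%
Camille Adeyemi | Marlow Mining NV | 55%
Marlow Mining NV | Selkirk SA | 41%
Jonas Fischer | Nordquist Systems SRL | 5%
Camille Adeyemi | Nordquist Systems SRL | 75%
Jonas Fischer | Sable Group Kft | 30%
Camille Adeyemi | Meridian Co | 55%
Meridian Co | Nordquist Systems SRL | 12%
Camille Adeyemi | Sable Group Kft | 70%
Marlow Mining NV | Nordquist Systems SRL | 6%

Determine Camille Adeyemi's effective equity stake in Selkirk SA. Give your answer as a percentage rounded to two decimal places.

73.34%

Camille reaches Selkirk along 5 paths.
Via Nordquist: 75% × 59% = 44.25%.
Via Meridian → Nordquist: 55% × 12% × 59% = 3.894%.
Via Marlow → Meridian → Nordquist: 55% × 18% × 12% × 59% = 0.70092%.
Via Marlow → Nordquist: 55% × 6% × 59% = 1.947%.
Via Marlow: 55% × 41% = 22.55%.
Total: 44.25% + 3.894% + 0.70092% + 1.947% + 22.55% = 73.34192%.
Rounded: 73.34%.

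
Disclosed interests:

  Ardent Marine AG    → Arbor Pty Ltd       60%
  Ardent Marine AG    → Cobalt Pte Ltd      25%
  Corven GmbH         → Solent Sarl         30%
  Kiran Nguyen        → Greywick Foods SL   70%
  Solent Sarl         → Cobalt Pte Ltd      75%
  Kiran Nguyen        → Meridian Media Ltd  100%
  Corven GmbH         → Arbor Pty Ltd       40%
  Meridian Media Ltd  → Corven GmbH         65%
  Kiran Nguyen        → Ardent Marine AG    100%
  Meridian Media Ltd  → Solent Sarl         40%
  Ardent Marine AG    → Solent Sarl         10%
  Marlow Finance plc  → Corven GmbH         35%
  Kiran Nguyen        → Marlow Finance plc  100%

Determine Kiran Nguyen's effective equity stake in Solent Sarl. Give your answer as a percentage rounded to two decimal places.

80.00%

Kiran reaches Solent along 4 paths.
Via Ardent: 100% × 10% = 10%.
Via Meridian → Corven: 100% × 65% × 30% = 19.5%.
Via Marlow → Corven: 100% × 35% × 30% = 10.5%.
Via Meridian: 100% × 40% = 40%.
Total: 10% + 19.5% + 10.5% + 40% = 80%.
Rounded: 80.00%.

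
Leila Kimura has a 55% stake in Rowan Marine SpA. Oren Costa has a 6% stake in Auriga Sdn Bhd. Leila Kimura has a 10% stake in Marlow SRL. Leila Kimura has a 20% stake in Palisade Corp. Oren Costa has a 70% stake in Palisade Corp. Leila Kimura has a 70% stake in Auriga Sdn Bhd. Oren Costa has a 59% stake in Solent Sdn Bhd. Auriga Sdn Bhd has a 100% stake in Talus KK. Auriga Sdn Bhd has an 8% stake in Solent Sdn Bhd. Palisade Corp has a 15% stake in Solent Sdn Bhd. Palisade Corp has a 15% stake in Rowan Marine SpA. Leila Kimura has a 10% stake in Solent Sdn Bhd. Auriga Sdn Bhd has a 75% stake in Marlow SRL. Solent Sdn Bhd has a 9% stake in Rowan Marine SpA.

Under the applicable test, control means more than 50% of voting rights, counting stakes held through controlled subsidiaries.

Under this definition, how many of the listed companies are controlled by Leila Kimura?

4

Leila holds 70% of Auriga, so Leila controls Auriga.
Auriga holds 100% of Talus, so Leila controls Talus.
Auriga and Leila together hold 75% + 10% = 85% of Marlow, so Leila controls Marlow.
Leila holds 55% of Rowan, so Leila controls Rowan.
No other company's threshold is met.
Leila controls 4 companies.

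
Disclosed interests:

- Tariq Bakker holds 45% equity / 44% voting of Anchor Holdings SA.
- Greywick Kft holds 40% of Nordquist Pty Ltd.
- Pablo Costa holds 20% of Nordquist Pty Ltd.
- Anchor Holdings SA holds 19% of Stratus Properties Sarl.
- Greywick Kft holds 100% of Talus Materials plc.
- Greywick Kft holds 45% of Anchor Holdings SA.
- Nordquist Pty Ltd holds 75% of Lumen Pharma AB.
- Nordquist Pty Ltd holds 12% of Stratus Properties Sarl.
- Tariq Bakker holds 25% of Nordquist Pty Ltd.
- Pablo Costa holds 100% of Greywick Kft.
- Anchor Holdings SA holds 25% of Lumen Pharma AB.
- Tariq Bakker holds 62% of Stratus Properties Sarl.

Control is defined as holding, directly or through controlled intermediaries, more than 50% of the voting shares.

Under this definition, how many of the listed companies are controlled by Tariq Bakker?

Tariq holds 62% of Stratus, so Tariq controls Stratus.
No other company's threshold is met.
Tariq controls 1 company.

1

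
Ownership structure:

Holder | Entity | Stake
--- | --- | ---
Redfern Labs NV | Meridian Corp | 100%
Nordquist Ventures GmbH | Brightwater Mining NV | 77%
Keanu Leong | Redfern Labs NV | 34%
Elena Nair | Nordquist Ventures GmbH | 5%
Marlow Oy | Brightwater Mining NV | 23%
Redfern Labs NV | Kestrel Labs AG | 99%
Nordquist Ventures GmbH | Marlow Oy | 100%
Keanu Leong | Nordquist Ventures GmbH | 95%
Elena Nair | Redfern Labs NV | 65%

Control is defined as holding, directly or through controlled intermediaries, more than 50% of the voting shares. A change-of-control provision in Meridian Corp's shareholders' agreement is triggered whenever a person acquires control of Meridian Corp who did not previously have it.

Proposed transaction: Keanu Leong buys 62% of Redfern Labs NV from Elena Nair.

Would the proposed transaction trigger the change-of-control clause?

Yes

The purchase adds only to Keanu's holdings (Elena's stake shrinks), so Keanu is the only person who could newly come to control Meridian.
Keanu holds 95% of Nordquist, so Keanu controls Nordquist.
Nordquist holds 100% of Marlow, so Keanu controls Marlow.
Nordquist and Marlow together hold 77% + 23% = 100% of Brightwater, so Keanu controls Brightwater.
Neither Keanu nor any entity Keanu controls holds any voting interest in Meridian.
So before the transaction, Keanu does not control Meridian.
After the purchase, Keanu's direct stake in Redfern rises to 34% + 62% = 96%, and Elena's stake falls to 3%.
Keanu holds 96% of Redfern, so Keanu controls Redfern.
Redfern holds 100% of Meridian, so Keanu controls Meridian.
Keanu did not control Meridian before and does after, so the clause is triggered.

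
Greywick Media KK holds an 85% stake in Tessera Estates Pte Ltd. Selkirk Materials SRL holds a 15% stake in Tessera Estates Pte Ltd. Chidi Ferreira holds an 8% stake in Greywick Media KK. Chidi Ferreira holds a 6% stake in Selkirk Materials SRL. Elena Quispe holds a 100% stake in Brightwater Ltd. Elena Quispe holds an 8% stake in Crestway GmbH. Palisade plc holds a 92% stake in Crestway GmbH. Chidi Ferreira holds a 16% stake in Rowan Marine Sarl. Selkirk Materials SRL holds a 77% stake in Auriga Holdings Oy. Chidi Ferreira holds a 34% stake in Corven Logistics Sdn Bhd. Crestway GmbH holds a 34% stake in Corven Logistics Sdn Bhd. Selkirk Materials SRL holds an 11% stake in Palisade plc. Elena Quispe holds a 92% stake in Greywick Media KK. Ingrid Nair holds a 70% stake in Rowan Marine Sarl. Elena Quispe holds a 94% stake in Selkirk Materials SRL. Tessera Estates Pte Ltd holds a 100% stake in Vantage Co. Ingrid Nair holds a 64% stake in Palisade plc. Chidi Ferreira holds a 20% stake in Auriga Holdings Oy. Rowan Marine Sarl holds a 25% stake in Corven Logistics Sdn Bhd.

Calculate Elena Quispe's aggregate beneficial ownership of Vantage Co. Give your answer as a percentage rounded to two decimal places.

Elena reaches Vantage along 2 paths.
Via Greywick → Tessera: 92% × 85% × 100% = 78.2%.
Via Selkirk → Tessera: 94% × 15% × 100% = 14.1%.
Total: 78.2% + 14.1% = 92.3%.
Rounded: 92.30%.

92.30%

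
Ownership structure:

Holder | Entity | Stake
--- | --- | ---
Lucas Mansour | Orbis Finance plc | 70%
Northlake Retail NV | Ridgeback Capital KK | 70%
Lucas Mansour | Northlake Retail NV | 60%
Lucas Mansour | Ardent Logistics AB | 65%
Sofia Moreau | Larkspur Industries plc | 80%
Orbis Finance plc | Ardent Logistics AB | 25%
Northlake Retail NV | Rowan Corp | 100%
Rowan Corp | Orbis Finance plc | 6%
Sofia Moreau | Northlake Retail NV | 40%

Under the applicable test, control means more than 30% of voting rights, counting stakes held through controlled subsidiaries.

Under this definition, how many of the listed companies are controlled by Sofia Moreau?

Sofia holds 80% of Larkspur, so Sofia controls Larkspur.
Sofia holds 40% of Northlake, so Sofia controls Northlake.
Northlake holds 70% of Ridgeback, so Sofia controls Ridgeback.
Northlake holds 100% of Rowan, so Sofia controls Rowan.
No other company's threshold is met.
Sofia controls 4 companies.

4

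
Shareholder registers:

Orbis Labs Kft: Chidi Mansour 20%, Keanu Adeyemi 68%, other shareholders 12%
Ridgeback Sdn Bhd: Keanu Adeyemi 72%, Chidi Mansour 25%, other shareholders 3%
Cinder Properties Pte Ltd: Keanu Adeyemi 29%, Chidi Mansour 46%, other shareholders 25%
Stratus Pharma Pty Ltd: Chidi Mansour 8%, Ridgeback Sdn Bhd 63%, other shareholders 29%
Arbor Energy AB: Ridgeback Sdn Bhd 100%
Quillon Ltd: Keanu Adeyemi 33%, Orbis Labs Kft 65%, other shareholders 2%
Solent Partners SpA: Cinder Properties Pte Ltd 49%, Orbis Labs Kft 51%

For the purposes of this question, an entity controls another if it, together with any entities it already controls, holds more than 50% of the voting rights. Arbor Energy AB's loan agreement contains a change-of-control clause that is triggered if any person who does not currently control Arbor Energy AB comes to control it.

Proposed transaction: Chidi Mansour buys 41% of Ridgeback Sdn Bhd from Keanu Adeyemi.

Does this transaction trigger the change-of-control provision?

Yes

The purchase adds only to Chidi's holdings (Keanu's stake shrinks), so Chidi is the only person who could newly come to control Arbor.
Chidi's largest direct stake is 46% in Cinder, which does not meet the threshold, so Chidi controls no company.
Neither Chidi nor any entity Chidi controls holds any voting interest in Arbor.
So before the transaction, Chidi does not control Arbor.
After the purchase, Chidi's direct stake in Ridgeback rises to 25% + 41% = 66%, and Keanu's stake falls to 31%.
Chidi holds 66% of Ridgeback, so Chidi controls Ridgeback.
Ridgeback holds 100% of Arbor, so Chidi controls Arbor.
Chidi did not control Arbor before and does after, so the clause is triggered.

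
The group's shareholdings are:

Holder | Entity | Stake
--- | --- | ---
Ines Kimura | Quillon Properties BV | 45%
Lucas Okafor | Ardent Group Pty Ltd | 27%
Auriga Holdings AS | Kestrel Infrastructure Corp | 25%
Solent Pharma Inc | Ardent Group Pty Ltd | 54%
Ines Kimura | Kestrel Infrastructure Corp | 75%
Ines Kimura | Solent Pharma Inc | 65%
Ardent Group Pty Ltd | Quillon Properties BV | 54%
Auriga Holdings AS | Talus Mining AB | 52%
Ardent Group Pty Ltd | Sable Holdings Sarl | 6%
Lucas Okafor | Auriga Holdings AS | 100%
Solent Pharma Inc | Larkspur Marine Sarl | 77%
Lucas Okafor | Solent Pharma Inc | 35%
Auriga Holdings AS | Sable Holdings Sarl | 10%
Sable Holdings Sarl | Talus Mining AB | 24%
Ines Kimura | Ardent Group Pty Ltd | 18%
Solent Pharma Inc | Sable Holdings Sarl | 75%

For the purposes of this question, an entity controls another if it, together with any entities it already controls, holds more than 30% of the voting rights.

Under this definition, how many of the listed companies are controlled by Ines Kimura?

6

Ines holds 65% of Solent, so Ines controls Solent.
Ines holds 75% of Kestrel, so Ines controls Kestrel.
Ines and Solent together hold 18% + 54% = 72% of Ardent, so Ines controls Ardent.
Solent holds 77% of Larkspur, so Ines controls Larkspur.
Solent and Ardent together hold 75% + 6% = 81% of Sable, so Ines controls Sable.
Ardent and Ines together hold 54% + 45% = 99% of Quillon, so Ines controls Quillon.
No other company's threshold is met.
Ines controls 6 companies.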